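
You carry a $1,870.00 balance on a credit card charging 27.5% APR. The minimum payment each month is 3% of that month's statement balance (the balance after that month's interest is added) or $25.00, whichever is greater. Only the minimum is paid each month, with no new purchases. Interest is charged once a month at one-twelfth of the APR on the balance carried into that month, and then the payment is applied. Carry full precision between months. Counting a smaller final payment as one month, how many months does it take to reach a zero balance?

168 months

Monthly rate r = 27.5%/12 = 2.29167% = 0.0229167.
While 3% of the post-interest balance exceeds $25.00, each month B ← (B·(1+r))·(1 − 0.03), i.e. B shrinks by the factor (1+r)·0.97 = 0.99223.
This holds for months 1–107. Entering month 108 the balance is $811.57; 3% of the post-interest balance is now below $25.00, so the flat $25.00 minimum applies from here.
From month 108 a fixed $25.00 at rate r clears $811.57 in 61 more payments. Total: 107 + 61 = 168 months.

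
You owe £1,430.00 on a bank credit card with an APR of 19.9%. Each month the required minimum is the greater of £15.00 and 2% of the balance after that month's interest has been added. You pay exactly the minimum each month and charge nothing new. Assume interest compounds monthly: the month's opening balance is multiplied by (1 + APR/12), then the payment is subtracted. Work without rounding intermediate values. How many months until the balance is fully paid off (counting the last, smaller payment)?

Monthly rate r = 19.9%/12 = 1.65833% = 0.0165833.
While 2% of the post-interest balance exceeds £15.00, each month B ← (B·(1+r))·(1 − 0.02), i.e. B shrinks by the factor (1+r)·0.98 = 0.99625.
This holds for months 1–177. Entering month 178 the balance is £735.63; 2% of the post-interest balance is now below £15.00, so the flat £15.00 minimum applies from here.
From month 178 a fixed £15.00 at rate r clears £735.63 in 103 more payments. Total: 177 + 103 = 280 months.

280 months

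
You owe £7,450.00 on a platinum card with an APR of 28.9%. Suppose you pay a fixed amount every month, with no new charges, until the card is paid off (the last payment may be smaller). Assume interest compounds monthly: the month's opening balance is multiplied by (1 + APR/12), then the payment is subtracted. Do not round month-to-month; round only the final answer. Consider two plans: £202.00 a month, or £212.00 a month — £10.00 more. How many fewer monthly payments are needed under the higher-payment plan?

14 fewer payments

Monthly rate r = 28.9%/12 = 2.40833% = 0.0240833.
At £202.00/mo: n = ⌈−ln(1 − rB₀/P)/ln(1+r)⌉ = 93 payments (last £15.73); total interest = total paid − £7,450.00 = £11,149.73.
At £212.00/mo: 79 payments (last £149.09); total interest £9,235.09.
Payments saved = 93 − 79 = 14.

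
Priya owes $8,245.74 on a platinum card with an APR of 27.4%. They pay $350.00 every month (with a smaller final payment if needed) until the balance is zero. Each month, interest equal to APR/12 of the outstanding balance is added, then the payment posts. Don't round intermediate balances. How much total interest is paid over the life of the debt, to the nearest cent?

$3,723.87

Monthly rate r = 27.4%/12 = 2.28333% = 0.0228333.
Payoff takes n = ⌈−ln(1 − rB₀/P)/ln(1+r)⌉ = ⌈34.197⌉ = 35 payments; the last is $69.61.
Total paid = 34·$350.00 + $69.61 = $11,969.61.
Total interest = total paid − principal = $11,969.61 − $8,245.74 = $3,723.87.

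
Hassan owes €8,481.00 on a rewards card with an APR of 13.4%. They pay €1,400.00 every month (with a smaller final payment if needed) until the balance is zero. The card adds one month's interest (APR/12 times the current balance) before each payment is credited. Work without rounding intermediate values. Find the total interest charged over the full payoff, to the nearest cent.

€351.08

Monthly rate r = 13.4%/12 = 1.11667% = 0.0111667.
Payoff takes n = ⌈−ln(1 − rB₀/P)/ln(1+r)⌉ = ⌈6.307⌉ = 7 payments; the last is €432.08.
Total paid = 6·€1,400.00 + €432.08 = €8,832.08.
Total interest = total paid − principal = €8,832.08 − €8,481.00 = €351.08.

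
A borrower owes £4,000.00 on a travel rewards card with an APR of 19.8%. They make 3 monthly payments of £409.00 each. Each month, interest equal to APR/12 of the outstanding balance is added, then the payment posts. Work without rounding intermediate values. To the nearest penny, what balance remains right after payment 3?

Monthly rate r = 19.8%/12 = 1.65% = 0.0165.
Each month: B ← B·(1+r) − £409.00.
Month 1: interest £66.00; balance after payment £3,657.00.
Month 2: interest £60.34; balance after payment £3,308.34.
Month 3: interest £54.59; balance after payment £2,953.93.

£2,953.93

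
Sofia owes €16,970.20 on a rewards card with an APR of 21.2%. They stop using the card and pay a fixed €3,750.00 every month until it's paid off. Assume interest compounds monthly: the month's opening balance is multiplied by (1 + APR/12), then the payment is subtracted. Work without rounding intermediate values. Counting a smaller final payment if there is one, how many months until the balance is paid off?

Monthly rate r = 21.2%/12 = 1.76667% = 0.0176667.
Recurrence: B ← B·(1+r) − €3,750.00.
Month 1: interest €299.81; balance after payment €13,520.01.
Month 2: interest €238.85; balance after payment €10,008.86.
Month 3: interest €176.82; balance after payment €6,435.68.
Month 4: interest €113.70; balance after payment €2,799.38.
Month 5: interest €49.46; balance after payment €0.00.

5 payments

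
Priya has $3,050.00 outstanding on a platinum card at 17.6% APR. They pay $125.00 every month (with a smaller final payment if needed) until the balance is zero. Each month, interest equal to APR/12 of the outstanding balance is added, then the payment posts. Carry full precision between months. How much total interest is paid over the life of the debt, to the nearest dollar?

$753

Monthly rate r = 17.6%/12 = 1.46667% = 0.0146667.
Payoff takes n = ⌈−ln(1 − rB₀/P)/ln(1+r)⌉ = ⌈30.423⌉ = 31 payments; the last is $53.06.
Total paid = 30·$125.00 + $53.06 = $3,803.06.
Total interest = total paid − principal = $3,803.06 − $3,050.00 = $753.06.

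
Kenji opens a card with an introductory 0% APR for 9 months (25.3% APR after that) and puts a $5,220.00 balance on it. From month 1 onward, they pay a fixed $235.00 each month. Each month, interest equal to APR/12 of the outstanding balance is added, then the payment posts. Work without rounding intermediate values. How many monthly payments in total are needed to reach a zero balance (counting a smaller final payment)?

25 months

Promo months 1–9 at r₀ = 0%/12 = 0; months 10+ at r₁ = 25.3%/12 = 0.0210833.
After month 9 (no interest yet): B = $5,220.00 − 9·$235.00 = $3,105.00.
Then at r₁ with $235.00/mo: n₂ = −ln(1 − r₁·B/P)/ln(1+r₁) ≈ 15.65 → 16 more payments.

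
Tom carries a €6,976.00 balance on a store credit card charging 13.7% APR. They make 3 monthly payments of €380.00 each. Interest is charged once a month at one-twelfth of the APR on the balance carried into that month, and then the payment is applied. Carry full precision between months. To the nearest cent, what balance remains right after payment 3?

€6,064.60

Monthly rate r = 13.7%/12 = 1.14167% = 0.0114167.
Each month: B ← B·(1+r) − €380.00.
Month 1: interest €79.64; balance after payment €6,675.64.
Month 2: interest €76.21; balance after payment €6,371.86.
Month 3: interest €72.75; balance after payment €6,064.60.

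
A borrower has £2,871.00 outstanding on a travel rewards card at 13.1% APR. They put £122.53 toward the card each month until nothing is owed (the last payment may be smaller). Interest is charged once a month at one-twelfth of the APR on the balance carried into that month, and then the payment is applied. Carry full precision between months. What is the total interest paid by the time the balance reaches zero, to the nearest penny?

£463.12

Monthly rate r = 13.1%/12 = 1.09167% = 0.0109167.
Payoff takes n = ⌈−ln(1 − rB₀/P)/ln(1+r)⌉ = ⌈27.210⌉ = 28 payments; the last is £25.81.
Total paid = 27·£122.53 + £25.81 = £3,334.12.
Total interest = total paid − principal = £3,334.12 − £2,871.00 = £463.12.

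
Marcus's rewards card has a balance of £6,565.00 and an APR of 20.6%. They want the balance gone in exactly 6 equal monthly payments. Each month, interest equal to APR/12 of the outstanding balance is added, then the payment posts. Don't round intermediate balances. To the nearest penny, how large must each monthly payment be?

Monthly rate r = 20.6%/12 = 1.71667% = 0.0171667.
Level-payment amortization: P = B₀·r / (1 − (1+r)^(−n)) = 6565.00·0.0171667 / (1 − 1.01717^(−6)).
Denominator 1 − (1+r)^(−6) = 0.097084138.
P = 112.699 / 0.097084138 ≈ 1160.84.

£1,160.84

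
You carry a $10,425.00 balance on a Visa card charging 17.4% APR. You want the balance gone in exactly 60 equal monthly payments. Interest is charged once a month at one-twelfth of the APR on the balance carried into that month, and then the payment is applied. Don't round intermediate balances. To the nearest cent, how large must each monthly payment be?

$261.34

Monthly rate r = 17.4%/12 = 1.45% = 0.0145.
Level-payment amortization: P = B₀·r / (1 − (1+r)^(−n)) = 10425.00·0.0145 / (1 − 1.0145^(−60)).
Denominator 1 − (1+r)^(−60) = 0.578422991.
P = 151.162 / 0.578422991 ≈ 261.34.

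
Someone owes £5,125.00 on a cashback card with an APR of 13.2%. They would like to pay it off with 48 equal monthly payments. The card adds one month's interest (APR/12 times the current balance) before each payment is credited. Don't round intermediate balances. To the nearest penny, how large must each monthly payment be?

£138.00

Monthly rate r = 13.2%/12 = 1.1% = 0.011.
Level-payment amortization: P = B₀·r / (1 − (1+r)^(−n)) = 5125.00·0.011 / (1 − 1.011^(−48)).
Denominator 1 − (1+r)^(−48) = 0.408513916.
P = 56.375 / 0.408513916 ≈ 138.00.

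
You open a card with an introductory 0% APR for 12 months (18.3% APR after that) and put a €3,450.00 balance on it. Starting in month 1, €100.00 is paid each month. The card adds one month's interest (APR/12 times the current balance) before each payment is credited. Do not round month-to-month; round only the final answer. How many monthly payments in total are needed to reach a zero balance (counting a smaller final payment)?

40 payments

Promo months 1–12 at r₀ = 0%/12 = 0; months 13+ at r₁ = 18.3%/12 = 0.01525.
After month 12 (no interest yet): B = €3,450.00 − 12·€100.00 = €2,250.00.
Then at r₁ with €100.00/mo: n₂ = −ln(1 − r₁·B/P)/ln(1+r₁) ≈ 27.77 → 28 more payments.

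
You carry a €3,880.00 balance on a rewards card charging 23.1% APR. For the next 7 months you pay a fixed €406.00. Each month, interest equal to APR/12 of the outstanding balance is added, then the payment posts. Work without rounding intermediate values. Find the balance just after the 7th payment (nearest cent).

Monthly rate r = 23.1%/12 = 1.925% = 0.01925.
Each month: B ← B·(1+r) − €406.00.
Month 1: interest €74.69; balance after payment €3,548.69.
Month 2: interest €68.31; balance after payment €3,211.00.
Month 3: interest €61.81; balance after payment €2,866.81.
Month 4: interest €55.19; balance after payment €2,516.00.
Month 5: interest €48.43; balance after payment €2,158.43.
Month 6: interest €41.55; balance after payment €1,793.98.
Month 7: interest €34.53; balance after payment €1,422.52.

€1,422.52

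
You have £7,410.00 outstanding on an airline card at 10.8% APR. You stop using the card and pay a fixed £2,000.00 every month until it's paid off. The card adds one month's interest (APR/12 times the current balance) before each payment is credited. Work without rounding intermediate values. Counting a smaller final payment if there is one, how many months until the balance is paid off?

Monthly rate r = 10.8%/12 = 0.9% = 0.009.
Recurrence: B ← B·(1+r) − £2,000.00.
Month 1: interest £66.69; balance after payment £5,476.69.
Month 2: interest £49.29; balance after payment £3,525.98.
Month 3: interest £31.73; balance after payment £1,557.71.
Month 4: interest £14.02; balance after payment £0.00.

4 payments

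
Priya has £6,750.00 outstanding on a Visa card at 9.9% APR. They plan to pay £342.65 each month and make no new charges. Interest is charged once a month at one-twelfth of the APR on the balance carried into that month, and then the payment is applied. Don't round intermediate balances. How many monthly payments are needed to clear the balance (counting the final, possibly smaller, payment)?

22 payments

Monthly rate r = 9.9%/12 = 0.825% = 0.00825.
Recurrence: B ← B·(1+r) − £342.65.
Month 1: interest £55.69; balance after payment £6,463.04.
Month 2: interest £53.32; balance after payment £6,173.71.
Closed form: n = −ln(1 − rB₀/P)/ln(1+r) = −ln(0.83748)/ln(1.00825) ≈ 21.586, so the balance reaches zero during payment 22.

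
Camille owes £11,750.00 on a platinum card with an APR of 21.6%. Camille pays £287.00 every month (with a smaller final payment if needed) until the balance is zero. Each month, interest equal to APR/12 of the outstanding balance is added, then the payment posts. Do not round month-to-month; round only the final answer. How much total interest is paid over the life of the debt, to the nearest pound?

£9,733

Monthly rate r = 21.6%/12 = 1.8% = 0.018.
Payoff takes n = ⌈−ln(1 − rB₀/P)/ln(1+r)⌉ = ⌈74.852⌉ = 75 payments; the last is £244.78.
Total paid = 74·£287.00 + £244.78 = £21,482.78.
Total interest = total paid − principal = £21,482.78 − £11,750.00 = £9,732.78.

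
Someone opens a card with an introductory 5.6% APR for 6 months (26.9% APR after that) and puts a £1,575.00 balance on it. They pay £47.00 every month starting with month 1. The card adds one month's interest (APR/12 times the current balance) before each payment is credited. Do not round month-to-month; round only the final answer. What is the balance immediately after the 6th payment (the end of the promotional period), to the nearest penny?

£1,334.31

Promo months 1–6 at r₀ = 5.6%/12 = 0.00466667; months 7+ at r₁ = 26.9%/12 = 0.0224167.
After month 6: iterate B ← B·(1+r₀) − £47.00 for 6 months → £1,334.31.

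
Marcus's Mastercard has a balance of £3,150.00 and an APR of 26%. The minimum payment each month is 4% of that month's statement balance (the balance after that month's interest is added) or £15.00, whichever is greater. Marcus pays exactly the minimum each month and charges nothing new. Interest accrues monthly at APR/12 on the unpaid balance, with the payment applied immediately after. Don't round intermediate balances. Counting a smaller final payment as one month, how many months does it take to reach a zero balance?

147 months

Monthly rate r = 26%/12 = 2.16667% = 0.0216667.
While 4% of the post-interest balance exceeds £15.00, each month B ← (B·(1+r))·(1 − 0.04), i.e. B shrinks by the factor (1+r)·0.96 = 0.9808.
This holds for months 1–111. Entering month 112 the balance is £366.22; 4% of the post-interest balance is now below £15.00, so the flat £15.00 minimum applies from here.
From month 112 a fixed £15.00 at rate r clears £366.22 in 36 more payments. Total: 111 + 36 = 147 months.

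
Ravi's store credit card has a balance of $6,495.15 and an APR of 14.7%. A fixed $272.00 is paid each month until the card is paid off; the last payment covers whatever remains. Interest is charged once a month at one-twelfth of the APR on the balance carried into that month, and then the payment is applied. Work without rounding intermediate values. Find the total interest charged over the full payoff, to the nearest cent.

Monthly rate r = 14.7%/12 = 1.225% = 0.01225.
Payoff takes n = ⌈−ln(1 − rB₀/P)/ln(1+r)⌉ = ⌈28.421⌉ = 29 payments; the last is $115.02.
Total paid = 28·$272.00 + $115.02 = $7,731.02.
Total interest = total paid − principal = $7,731.02 − $6,495.15 = $1,235.87.

$1,235.87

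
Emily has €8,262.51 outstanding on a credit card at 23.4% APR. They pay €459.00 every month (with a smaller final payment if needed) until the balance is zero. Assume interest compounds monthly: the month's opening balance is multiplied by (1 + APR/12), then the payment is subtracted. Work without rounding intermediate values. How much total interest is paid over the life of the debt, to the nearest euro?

Monthly rate r = 23.4%/12 = 1.95% = 0.0195.
Payoff takes n = ⌈−ln(1 − rB₀/P)/ln(1+r)⌉ = ⌈22.388⌉ = 23 payments; the last is €178.95.
Total paid = 22·€459.00 + €178.95 = €10,276.95.
Total interest = total paid − principal = €10,276.95 − €8,262.51 = €2,014.44.

€2,014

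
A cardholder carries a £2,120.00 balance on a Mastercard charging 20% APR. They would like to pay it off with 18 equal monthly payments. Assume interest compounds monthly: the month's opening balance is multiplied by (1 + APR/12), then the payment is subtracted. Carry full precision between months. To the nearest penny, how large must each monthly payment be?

£137.30

Monthly rate r = 20%/12 = 1.66667% = 0.0166667.
Level-payment amortization: P = B₀·r / (1 − (1+r)^(−n)) = 2120.00·0.0166667 / (1 − 1.01667^(−18)).
Denominator 1 − (1+r)^(−18) = 0.257347792.
P = 35.3333 / 0.257347792 ≈ 137.30.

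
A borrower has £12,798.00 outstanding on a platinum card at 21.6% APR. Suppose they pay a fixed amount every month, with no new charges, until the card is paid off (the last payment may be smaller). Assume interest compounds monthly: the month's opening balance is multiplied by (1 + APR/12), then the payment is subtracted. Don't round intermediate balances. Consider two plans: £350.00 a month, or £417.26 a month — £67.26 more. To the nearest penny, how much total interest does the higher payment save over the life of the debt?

Monthly rate r = 21.6%/12 = 1.8% = 0.018.
At £350.00/mo: n = ⌈−ln(1 − rB₀/P)/ln(1+r)⌉ = 61 payments (last £60.96); total interest = total paid − £12,798.00 = £8,262.96.
At £417.26/mo: 46 payments (last £8.52); total interest £5,987.22.
Interest saved = £8,262.96 − £5,987.22 = £2,275.74.

£2,275.74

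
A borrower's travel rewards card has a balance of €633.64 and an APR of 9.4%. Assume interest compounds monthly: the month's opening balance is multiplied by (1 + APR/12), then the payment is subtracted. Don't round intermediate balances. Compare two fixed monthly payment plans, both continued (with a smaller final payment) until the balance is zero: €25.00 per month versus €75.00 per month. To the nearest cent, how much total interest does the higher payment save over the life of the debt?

€50.93

Monthly rate r = 9.4%/12 = 0.783333% = 0.00783333.
At €25.00/mo: n = ⌈−ln(1 − rB₀/P)/ln(1+r)⌉ = 29 payments (last €9.13); total interest = total paid − €633.64 = €75.49.
At €75.00/mo: 9 payments (last €58.20); total interest €24.56.
Interest saved = €75.49 − €24.56 = €50.93.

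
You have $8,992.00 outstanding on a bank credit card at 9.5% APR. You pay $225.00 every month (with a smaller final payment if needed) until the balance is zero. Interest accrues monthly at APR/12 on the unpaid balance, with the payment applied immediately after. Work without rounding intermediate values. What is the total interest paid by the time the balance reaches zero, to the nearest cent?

$1,861.14

Monthly rate r = 9.5%/12 = 0.791667% = 0.00791667.
Payoff takes n = ⌈−ln(1 − rB₀/P)/ln(1+r)⌉ = ⌈48.235⌉ = 49 payments; the last is $53.14.
Total paid = 48·$225.00 + $53.14 = $10,853.14.
Total interest = total paid − principal = $10,853.14 − $8,992.00 = $1,861.14.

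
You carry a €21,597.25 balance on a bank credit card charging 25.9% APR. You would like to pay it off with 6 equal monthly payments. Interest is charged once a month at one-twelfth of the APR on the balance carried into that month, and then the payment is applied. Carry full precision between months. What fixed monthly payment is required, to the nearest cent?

€3,876.29

Monthly rate r = 25.9%/12 = 2.15833% = 0.0215833.
Level-payment amortization: P = B₀·r / (1 − (1+r)^(−n)) = 21597.25·0.0215833 / (1 − 1.02158^(−6)).
Denominator 1 − (1+r)^(−6) = 0.120254192.
P = 466.141 / 0.120254192 ≈ 3876.29.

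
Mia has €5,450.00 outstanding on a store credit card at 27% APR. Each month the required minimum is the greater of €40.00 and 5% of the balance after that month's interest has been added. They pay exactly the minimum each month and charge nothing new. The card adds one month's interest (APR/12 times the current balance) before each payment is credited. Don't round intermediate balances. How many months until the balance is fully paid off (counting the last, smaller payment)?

Monthly rate r = 27%/12 = 2.25% = 0.0225.
While 5% of the post-interest balance exceeds €40.00, each month B ← (B·(1+r))·(1 − 0.05), i.e. B shrinks by the factor (1+r)·0.95 = 0.97137.
This holds for months 1–67. Entering month 68 the balance is €778.61; 5% of the post-interest balance is now below €40.00, so the flat €40.00 minimum applies from here.
From month 68 a fixed €40.00 at rate r clears €778.61 in 26 more payments. Total: 67 + 26 = 93 months.

93 months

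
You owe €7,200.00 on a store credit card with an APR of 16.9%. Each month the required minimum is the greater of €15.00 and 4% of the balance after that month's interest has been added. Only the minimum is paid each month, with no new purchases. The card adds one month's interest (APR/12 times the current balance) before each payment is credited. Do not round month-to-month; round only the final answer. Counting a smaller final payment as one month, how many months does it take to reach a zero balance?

142 months

Monthly rate r = 16.9%/12 = 1.40833% = 0.0140833.
While 4% of the post-interest balance exceeds €15.00, each month B ← (B·(1+r))·(1 − 0.04), i.e. B shrinks by the factor (1+r)·0.96 = 0.97352.
This holds for months 1–111. Entering month 112 the balance is €366.11; 4% of the post-interest balance is now below €15.00, so the flat €15.00 minimum applies from here.
From month 112 a fixed €15.00 at rate r clears €366.11 in 31 more payments. Total: 111 + 31 = 142 months.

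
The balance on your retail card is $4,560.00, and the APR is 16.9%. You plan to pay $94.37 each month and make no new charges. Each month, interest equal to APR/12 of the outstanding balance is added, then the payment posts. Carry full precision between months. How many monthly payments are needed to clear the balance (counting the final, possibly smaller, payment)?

Monthly rate r = 16.9%/12 = 1.40833% = 0.0140833.
Recurrence: B ← B·(1+r) − $94.37.
Month 1: interest $64.22; balance after payment $4,529.85.
Month 2: interest $63.80; balance after payment $4,499.28.
Closed form: n = −ln(1 − rB₀/P)/ln(1+r) = −ln(0.31949)/ln(1.01408) ≈ 81.590, so the balance reaches zero during payment 82.

82 months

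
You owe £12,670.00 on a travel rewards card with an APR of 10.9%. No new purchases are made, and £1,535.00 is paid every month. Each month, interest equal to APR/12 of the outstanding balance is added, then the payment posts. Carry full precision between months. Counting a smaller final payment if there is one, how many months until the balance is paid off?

9 months

Monthly rate r = 10.9%/12 = 0.908333% = 0.00908333.
Recurrence: B ← B·(1+r) − £1,535.00.
Month 1: interest £115.09; balance after payment £11,250.09.
Month 2: interest £102.19; balance after payment £9,817.27.
Closed form: n = −ln(1 − rB₀/P)/ln(1+r) = −ln(0.92503)/ln(1.00908) ≈ 8.619, so the balance reaches zero during payment 9.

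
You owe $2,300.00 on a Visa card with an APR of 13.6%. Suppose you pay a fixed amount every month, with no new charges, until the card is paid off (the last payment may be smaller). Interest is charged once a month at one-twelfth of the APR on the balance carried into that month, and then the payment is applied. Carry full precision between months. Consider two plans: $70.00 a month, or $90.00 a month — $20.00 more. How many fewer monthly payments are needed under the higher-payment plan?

Monthly rate r = 13.6%/12 = 1.13333% = 0.0113333.
At $70.00/mo: n = ⌈−ln(1 − rB₀/P)/ln(1+r)⌉ = 42 payments (last $23.50); total interest = total paid − $2,300.00 = $593.50.
At $90.00/mo: 31 payments (last $31.11); total interest $431.11.
Payments saved = 42 − 31 = 11.

11 fewer payments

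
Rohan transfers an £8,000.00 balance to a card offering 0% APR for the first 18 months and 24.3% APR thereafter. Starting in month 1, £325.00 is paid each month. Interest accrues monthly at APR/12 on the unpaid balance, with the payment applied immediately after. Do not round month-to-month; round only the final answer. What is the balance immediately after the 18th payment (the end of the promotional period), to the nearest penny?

Promo months 1–18 at r₀ = 0%/12 = 0; months 19+ at r₁ = 24.3%/12 = 0.02025.
After month 18 (no interest yet): B = £8,000.00 − 18·£325.00 = £2,150.00.

£2,150.00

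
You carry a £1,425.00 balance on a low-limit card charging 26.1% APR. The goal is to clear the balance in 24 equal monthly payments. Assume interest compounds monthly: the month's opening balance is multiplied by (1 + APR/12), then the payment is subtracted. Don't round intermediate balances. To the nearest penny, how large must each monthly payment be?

£76.84

Monthly rate r = 26.1%/12 = 2.175% = 0.02175.
Level-payment amortization: P = B₀·r / (1 − (1+r)^(−n)) = 1425.00·0.02175 / (1 − 1.02175^(−24)).
Denominator 1 − (1+r)^(−24) = 0.403337853.
P = 30.9938 / 0.403337853 ≈ 76.84.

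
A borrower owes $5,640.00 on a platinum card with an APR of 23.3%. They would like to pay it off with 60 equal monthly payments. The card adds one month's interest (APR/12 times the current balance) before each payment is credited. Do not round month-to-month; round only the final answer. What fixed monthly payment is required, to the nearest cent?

$159.97

Monthly rate r = 23.3%/12 = 1.94167% = 0.0194167.
Level-payment amortization: P = B₀·r / (1 − (1+r)^(−n)) = 5640.00·0.0194167 / (1 − 1.01942^(−60)).
Denominator 1 − (1+r)^(−60) = 0.684574922.
P = 109.51 / 0.684574922 ≈ 159.97.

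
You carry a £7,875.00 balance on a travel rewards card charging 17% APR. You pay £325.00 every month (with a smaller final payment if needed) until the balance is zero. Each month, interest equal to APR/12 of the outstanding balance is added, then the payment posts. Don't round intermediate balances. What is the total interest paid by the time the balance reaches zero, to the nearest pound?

£1,840

Monthly rate r = 17%/12 = 1.41667% = 0.0141667.
Payoff takes n = ⌈−ln(1 − rB₀/P)/ln(1+r)⌉ = ⌈29.891⌉ = 30 payments; the last is £289.72.
Total paid = 29·£325.00 + £289.72 = £9,714.72.
Total interest = total paid − principal = £9,714.72 − £7,875.00 = £1,839.72.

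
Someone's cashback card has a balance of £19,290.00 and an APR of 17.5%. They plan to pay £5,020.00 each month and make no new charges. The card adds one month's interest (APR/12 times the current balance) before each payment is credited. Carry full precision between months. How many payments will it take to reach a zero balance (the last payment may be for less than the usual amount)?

4 payments

Monthly rate r = 17.5%/12 = 1.45833% = 0.0145833.
Recurrence: B ← B·(1+r) − £5,020.00.
Month 1: interest £281.31; balance after payment £14,551.31.
Month 2: interest £212.21; balance after payment £9,743.52.
Month 3: interest £142.09; balance after payment £4,865.61.
Month 4: interest £70.96; balance after payment £0.00.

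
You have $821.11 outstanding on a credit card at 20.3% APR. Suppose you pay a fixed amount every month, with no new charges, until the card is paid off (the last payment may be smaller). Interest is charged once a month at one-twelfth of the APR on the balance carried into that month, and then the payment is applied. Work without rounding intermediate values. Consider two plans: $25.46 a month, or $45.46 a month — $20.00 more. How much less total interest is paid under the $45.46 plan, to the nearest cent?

$208.85

Monthly rate r = 20.3%/12 = 1.69167% = 0.0169167.
At $25.46/mo: n = ⌈−ln(1 − rB₀/P)/ln(1+r)⌉ = 48 payments (last $0.46); total interest = total paid − $821.11 = $375.97.
At $45.46/mo: 22 payments (last $33.57); total interest $167.12.
Interest saved = $375.97 − $167.12 = $208.85.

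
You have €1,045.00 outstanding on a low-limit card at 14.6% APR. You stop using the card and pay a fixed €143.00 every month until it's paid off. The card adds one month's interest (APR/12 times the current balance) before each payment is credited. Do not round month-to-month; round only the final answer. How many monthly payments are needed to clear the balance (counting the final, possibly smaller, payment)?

8 months

Monthly rate r = 14.6%/12 = 1.21667% = 0.0121667.
Recurrence: B ← B·(1+r) − €143.00.
Month 1: interest €12.71; balance after payment €914.71.
Month 2: interest €11.13; balance after payment €782.84.
Closed form: n = −ln(1 − rB₀/P)/ln(1+r) = −ln(0.91109)/ln(1.01217) ≈ 7.700, so the balance reaches zero during payment 8.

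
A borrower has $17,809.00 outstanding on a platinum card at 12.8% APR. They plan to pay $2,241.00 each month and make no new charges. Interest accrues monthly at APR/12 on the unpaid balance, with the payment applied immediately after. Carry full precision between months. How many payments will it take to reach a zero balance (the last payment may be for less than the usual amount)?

9 months

Monthly rate r = 12.8%/12 = 1.06667% = 0.0106667.
Recurrence: B ← B·(1+r) − $2,241.00.
Month 1: interest $189.96; balance after payment $15,757.96.
Month 2: interest $168.08; balance after payment $13,685.05.
Closed form: n = −ln(1 − rB₀/P)/ln(1+r) = −ln(0.91523)/ln(1.01067) ≈ 8.348, so the balance reaches zero during payment 9.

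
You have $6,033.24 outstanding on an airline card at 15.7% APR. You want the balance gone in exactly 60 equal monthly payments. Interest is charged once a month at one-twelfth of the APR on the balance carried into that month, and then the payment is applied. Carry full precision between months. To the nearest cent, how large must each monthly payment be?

Monthly rate r = 15.7%/12 = 1.30833% = 0.0130833.
Level-payment amortization: P = B₀·r / (1 − (1+r)^(−n)) = 6033.24·0.0130833 / (1 − 1.01308^(−60)).
Denominator 1 − (1+r)^(−60) = 0.541552339.
P = 78.9349 / 0.541552339 ≈ 145.76.

$145.76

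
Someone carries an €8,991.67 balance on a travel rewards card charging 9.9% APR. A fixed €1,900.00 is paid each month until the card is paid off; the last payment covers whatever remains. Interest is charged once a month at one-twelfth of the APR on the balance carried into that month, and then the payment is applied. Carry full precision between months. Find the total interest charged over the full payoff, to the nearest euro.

€219

Monthly rate r = 9.9%/12 = 0.825% = 0.00825.
Payoff takes n = ⌈−ln(1 − rB₀/P)/ln(1+r)⌉ = ⌈4.847⌉ = 5 payments; the last is €1,610.70.
Total paid = 4·€1,900.00 + €1,610.70 = €9,210.70.
Total interest = total paid − principal = €9,210.70 − €8,991.67 = €219.03.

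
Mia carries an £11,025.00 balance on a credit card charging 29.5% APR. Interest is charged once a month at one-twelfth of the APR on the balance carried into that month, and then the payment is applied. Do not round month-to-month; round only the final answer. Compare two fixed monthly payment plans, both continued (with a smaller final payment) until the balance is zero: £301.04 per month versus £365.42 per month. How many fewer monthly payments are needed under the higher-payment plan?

Monthly rate r = 29.5%/12 = 2.45833% = 0.0245833.
At £301.04/mo: n = ⌈−ln(1 − rB₀/P)/ln(1+r)⌉ = 95 payments (last £283.66); total interest = total paid − £11,025.00 = £17,556.42.
At £365.42/mo: 56 payments (last £270.10); total interest £9,343.20.
Payments saved = 95 − 56 = 39.

39 fewer payments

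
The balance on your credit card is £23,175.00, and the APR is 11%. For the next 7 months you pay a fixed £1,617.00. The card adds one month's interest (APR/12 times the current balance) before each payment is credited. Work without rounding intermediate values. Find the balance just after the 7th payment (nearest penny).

£13,068.52

Monthly rate r = 11%/12 = 0.916667% = 0.00916667.
Each month: B ← B·(1+r) − £1,617.00.
Month 1: interest £212.44; balance after payment £21,770.44.
Month 2: interest £199.56; balance after payment £20,353.00.
Month 3: interest £186.57; balance after payment £18,922.57.
Month 4: interest £173.46; balance after payment £17,479.03.
Month 5: interest £160.22; balance after payment £16,022.25.
Month 6: interest £146.87; balance after payment £14,552.12.
Month 7: interest £133.39; balance after payment £13,068.52.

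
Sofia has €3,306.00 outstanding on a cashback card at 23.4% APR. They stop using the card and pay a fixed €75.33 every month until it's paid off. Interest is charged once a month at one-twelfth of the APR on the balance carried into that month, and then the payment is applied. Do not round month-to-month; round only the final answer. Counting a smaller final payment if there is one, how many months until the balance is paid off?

Monthly rate r = 23.4%/12 = 1.95% = 0.0195.
Recurrence: B ← B·(1+r) − €75.33.
Month 1: interest €64.47; balance after payment €3,295.14.
Month 2: interest €64.26; balance after payment €3,284.06.
Closed form: n = −ln(1 − rB₀/P)/ln(1+r) = −ln(0.14421)/ln(1.0195) ≈ 100.274, so the balance reaches zero during payment 101.

101 months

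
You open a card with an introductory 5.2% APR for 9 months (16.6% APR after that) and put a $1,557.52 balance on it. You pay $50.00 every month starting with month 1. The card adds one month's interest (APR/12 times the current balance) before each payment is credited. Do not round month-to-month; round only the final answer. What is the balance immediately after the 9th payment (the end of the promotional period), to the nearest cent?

Promo months 1–9 at r₀ = 5.2%/12 = 0.00433333; months 10+ at r₁ = 16.6%/12 = 0.0138333.
After month 9: iterate B ← B·(1+r₀) − $50.00 for 9 months → $1,161.45.

$1,161.45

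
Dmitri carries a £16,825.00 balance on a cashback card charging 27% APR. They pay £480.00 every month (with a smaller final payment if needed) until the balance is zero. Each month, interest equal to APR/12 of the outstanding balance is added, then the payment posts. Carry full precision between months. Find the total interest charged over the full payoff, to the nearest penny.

Monthly rate r = 27%/12 = 2.25% = 0.0225.
Payoff takes n = ⌈−ln(1 − rB₀/P)/ln(1+r)⌉ = ⌈69.856⌉ = 70 payments; the last is £411.64.
Total paid = 69·£480.00 + £411.64 = £33,531.64.
Total interest = total paid − principal = £33,531.64 − £16,825.00 = £16,706.64.

£16,706.64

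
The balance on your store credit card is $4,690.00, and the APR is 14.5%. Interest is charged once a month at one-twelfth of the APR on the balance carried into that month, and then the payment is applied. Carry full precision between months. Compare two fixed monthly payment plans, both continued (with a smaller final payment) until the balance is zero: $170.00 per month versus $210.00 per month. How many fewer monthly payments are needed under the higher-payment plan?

7 fewer payments

Monthly rate r = 14.5%/12 = 1.20833% = 0.0120833.
At $170.00/mo: n = ⌈−ln(1 − rB₀/P)/ln(1+r)⌉ = 34 payments (last $129.58); total interest = total paid − $4,690.00 = $1,049.58.
At $210.00/mo: 27 payments (last $39.30); total interest $809.30.
Payments saved = 34 − 27 = 7.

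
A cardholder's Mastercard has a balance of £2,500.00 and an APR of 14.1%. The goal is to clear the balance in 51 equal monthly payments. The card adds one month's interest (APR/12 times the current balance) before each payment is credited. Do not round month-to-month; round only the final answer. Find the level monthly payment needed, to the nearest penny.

£65.44

Monthly rate r = 14.1%/12 = 1.175% = 0.01175.
Level-payment amortization: P = B₀·r / (1 − (1+r)^(−n)) = 2500.00·0.01175 / (1 − 1.01175^(−51)).
Denominator 1 − (1+r)^(−51) = 0.448854668.
P = 29.375 / 0.448854668 ≈ 65.44.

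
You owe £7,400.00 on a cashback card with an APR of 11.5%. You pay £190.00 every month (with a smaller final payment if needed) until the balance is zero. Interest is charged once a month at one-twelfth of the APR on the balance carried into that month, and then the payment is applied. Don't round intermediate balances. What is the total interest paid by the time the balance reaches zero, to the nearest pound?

£1,907

Monthly rate r = 11.5%/12 = 0.958333% = 0.00958333.
Payoff takes n = ⌈−ln(1 − rB₀/P)/ln(1+r)⌉ = ⌈48.985⌉ = 49 payments; the last is £187.09.
Total paid = 48·£190.00 + £187.09 = £9,307.09.
Total interest = total paid − principal = £9,307.09 − £7,400.00 = £1,907.09.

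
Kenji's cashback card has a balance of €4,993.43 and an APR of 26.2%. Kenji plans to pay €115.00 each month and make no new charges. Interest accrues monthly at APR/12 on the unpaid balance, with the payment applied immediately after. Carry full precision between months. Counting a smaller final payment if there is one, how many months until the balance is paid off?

Monthly rate r = 26.2%/12 = 2.18333% = 0.0218333.
Recurrence: B ← B·(1+r) − €115.00.
Month 1: interest €109.02; balance after payment €4,987.45.
Month 2: interest €108.89; balance after payment €4,981.35.
Closed form: n = −ln(1 − rB₀/P)/ln(1+r) = −ln(0.051972)/ln(1.02183) ≈ 136.911, so the balance reaches zero during payment 137.

137 payments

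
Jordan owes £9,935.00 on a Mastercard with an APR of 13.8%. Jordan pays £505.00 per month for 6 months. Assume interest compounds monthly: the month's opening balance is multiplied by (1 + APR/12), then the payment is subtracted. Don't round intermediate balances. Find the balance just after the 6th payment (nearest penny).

£7,522.07

Monthly rate r = 13.8%/12 = 1.15% = 0.0115.
Each month: B ← B·(1+r) − £505.00.
Month 1: interest £114.25; balance after payment £9,544.25.
Month 2: interest £109.76; balance after payment £9,149.01.
Month 3: interest £105.21; balance after payment £8,749.23.
Month 4: interest £100.62; balance after payment £8,344.84.
Month 5: interest £95.97; balance after payment £7,935.81.
Month 6: interest £91.26; balance after payment £7,522.07.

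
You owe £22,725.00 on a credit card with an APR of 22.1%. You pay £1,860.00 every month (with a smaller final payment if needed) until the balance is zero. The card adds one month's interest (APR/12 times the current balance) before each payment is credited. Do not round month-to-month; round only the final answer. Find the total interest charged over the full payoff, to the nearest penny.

Monthly rate r = 22.1%/12 = 1.84167% = 0.0184167.
Payoff takes n = ⌈−ln(1 − rB₀/P)/ln(1+r)⌉ = ⌈13.968⌉ = 14 payments; the last is £1,801.14.
Total paid = 13·£1,860.00 + £1,801.14 = £25,981.14.
Total interest = total paid − principal = £25,981.14 − £22,725.00 = £3,256.14.

£3,256.14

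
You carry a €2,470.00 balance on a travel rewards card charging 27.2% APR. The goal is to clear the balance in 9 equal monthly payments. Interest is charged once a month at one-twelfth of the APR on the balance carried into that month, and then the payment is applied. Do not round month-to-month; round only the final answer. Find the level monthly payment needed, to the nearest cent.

€306.48

Monthly rate r = 27.2%/12 = 2.26667% = 0.0226667.
Level-payment amortization: P = B₀·r / (1 − (1+r)^(−n)) = 2470.00·0.0226667 / (1 − 1.02267^(−9)).
Denominator 1 − (1+r)^(−9) = 0.182678177.
P = 55.9867 / 0.182678177 ≈ 306.48.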